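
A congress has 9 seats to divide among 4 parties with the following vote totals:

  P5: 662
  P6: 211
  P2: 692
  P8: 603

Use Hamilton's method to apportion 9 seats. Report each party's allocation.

The standard divisor is 2168/9 ≈ 240.889.
Standard quotas: P5 2.748, P6 0.876, P2 2.873, P8 2.503.
Lower quotas: P5 2, P6 0, P2 2, P8 2 (sum 6, leaving 3 seats).
Remainders in descending order: P6 0.876, P2 0.873, P5 0.748, P8 0.503.
The surplus seats go to P6, P2, P5.

P5: 3, P6: 1, P2: 3, P8: 2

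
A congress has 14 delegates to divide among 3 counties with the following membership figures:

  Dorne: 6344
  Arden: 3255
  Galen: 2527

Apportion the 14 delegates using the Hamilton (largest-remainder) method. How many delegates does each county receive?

Dorne 7; Arden 4; Galen 3

Standard divisor: 12126 ÷ 14 ≈ 866.143.
Standard quotas: Dorne 7.3244, Arden 3.7580, Galen 2.9175.
Lower quotas: Dorne 7, Arden 3, Galen 2 (sum 12, leaving 2 seats).
Remainders in descending order: Galen 0.9175, Arden 0.7580, Dorne 0.3244.
Largest remainders: Galen, Arden receive the extra seats.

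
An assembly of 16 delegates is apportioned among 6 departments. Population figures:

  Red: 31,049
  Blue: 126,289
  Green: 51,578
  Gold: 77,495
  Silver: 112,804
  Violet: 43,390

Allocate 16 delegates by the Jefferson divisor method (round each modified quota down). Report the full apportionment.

Standard divisor 442605/16 ≈ 27662.812; standard quotas: Red 1.122, Blue 4.565, Green 1.865, Gold 2.801, Silver 4.078, Violet 1.569.
Rounding down gives 1, 4, 1, 2, 4, 1 = 13 seats, so the divisor must be adjusted.
With modified divisor 23900: modified quotas Red 1.299, Blue 5.284, Green 2.158, Gold 3.242, Silver 4.720, Violet 1.815.
Rounding down: Red 1, Blue 5, Green 2, Gold 3, Silver 4, Violet 1 (total 16).

Red: 1, Blue: 5, Green: 2, Gold: 3, Silver: 4, Violet: 1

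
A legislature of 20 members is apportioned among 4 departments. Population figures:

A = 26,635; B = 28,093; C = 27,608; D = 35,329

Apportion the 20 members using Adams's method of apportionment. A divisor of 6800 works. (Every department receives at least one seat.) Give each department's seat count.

A 4, B 5, C 5, D 6

With modified divisor 6800: modified quotas A 3.917, B 4.131, C 4.060, D 5.195.
Rounding up: A 4, B 5, C 5, D 6 (total 20).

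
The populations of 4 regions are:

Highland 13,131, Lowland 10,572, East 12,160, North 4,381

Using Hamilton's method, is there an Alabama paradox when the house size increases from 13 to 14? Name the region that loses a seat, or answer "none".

At 13 seats: Highland 4, Lowland 3, East 4, North 2.
At 14 seats: Highland 5, Lowland 4, East 4, North 1.
North drops from 2 to 1.

North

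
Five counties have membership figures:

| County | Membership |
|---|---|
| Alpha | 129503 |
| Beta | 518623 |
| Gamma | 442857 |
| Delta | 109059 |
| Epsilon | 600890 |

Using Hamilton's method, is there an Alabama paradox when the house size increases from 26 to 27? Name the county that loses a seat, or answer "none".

At 26 seats: Alpha 2, Beta 7, Gamma 6, Delta 2, Epsilon 9.
At 27 seats: Alpha 2, Beta 8, Gamma 7, Delta 1, Epsilon 9.
Delta drops from 2 to 1.

Delta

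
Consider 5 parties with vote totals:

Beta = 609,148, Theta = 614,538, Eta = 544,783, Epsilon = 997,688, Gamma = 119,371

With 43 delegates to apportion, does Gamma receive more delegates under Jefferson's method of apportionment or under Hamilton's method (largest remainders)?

Jefferson: Beta 9, Theta 9, Eta 8, Epsilon 16, Gamma 1.
Hamilton: Beta 9, Theta 9, Eta 8, Epsilon 15, Gamma 2.
Gamma gets 1 under Jefferson and 2 under Hamilton.

Hamilton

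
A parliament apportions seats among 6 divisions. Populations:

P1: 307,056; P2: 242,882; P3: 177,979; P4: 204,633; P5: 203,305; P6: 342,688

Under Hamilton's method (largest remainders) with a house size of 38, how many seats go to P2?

The standard divisor is 1478543/38 ≈ 38909.026.
Standard quotas: P1 7.8916, P2 6.2423, P3 4.5742, P4 5.2593, P5 5.2251, P6 8.8074.
Lower quotas: P1 7, P2 6, P3 4, P4 5, P5 5, P6 8 (sum 35, leaving 3 seats).
Remainders in descending order: P1 0.8916, P6 0.8074, P3 0.5742, P4 0.2593, P2 0.2423, P5 0.2251.
The surplus seats go to P1, P6, P3.
P2 receives 6.

6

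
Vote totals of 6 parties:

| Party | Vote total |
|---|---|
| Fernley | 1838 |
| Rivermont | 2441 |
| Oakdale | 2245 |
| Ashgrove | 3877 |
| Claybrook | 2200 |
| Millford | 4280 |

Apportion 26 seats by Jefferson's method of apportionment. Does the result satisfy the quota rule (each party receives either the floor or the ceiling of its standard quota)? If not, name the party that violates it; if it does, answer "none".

none

Standard quotas: Fernley 2.831, Rivermont 3.760, Oakdale 3.458, Ashgrove 5.971, Claybrook 3.388, Millford 6.592.
Jefferson allocation: Fernley 3, Rivermont 4, Oakdale 3, Ashgrove 6, Claybrook 3, Millford 7.
Every allocation lies between the lower and upper quota.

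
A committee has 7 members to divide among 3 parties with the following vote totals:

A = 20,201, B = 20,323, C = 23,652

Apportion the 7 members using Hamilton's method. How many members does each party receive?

A 2, B 2, C 3

The standard divisor is 64176/7 = 9168.
Standard quotas: A 2.2034, B 2.2167, C 2.5798.
Lower quotas: A 2, B 2, C 2 (sum 6, leaving 1 seat).
Remainders in descending order: C 0.5798, B 0.2167, A 0.2034.
Largest remainder: C receives the extra seat.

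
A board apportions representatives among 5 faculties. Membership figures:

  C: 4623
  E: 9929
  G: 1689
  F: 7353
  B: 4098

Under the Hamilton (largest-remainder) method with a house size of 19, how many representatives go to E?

The standard divisor is 27692/19 ≈ 1457.474.
Standard quotas: C 3.1719, E 6.8125, G 1.1589, F 5.0450, B 2.8117.
Lower quotas: C 3, E 6, G 1, F 5, B 2 (sum 17, leaving 2 seats).
Remainders in descending order: E 0.8125, B 0.8117, C 0.1719, G 0.1589, F 0.0450.
The surplus seats go to E, B.
E receives 7.

7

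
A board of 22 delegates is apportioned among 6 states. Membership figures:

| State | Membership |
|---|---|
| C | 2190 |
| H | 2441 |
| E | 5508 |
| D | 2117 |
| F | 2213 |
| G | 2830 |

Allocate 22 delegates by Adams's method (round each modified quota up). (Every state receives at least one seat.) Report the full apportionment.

Standard divisor 17299/22 ≈ 786.318; standard quotas: C 2.785, H 3.104, E 7.005, D 2.692, F 2.814, G 3.599.
Rounding up gives 3, 4, 8, 3, 3, 4 = 25 seats, so the divisor must be adjusted.
With modified divisor 930: modified quotas C 2.355, H 2.625, E 5.923, D 2.276, F 2.380, G 3.043.
Rounding up: C 3, H 3, E 6, D 3, F 3, G 4 (total 22).

C 3; H 3; E 6; D 3; F 3; G 4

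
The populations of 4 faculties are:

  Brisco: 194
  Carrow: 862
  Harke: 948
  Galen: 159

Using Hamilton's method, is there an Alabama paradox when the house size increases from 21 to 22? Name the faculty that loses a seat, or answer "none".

At 21 seats: Brisco 2, Carrow 8, Harke 9, Galen 2.
At 22 seats: Brisco 2, Carrow 9, Harke 10, Galen 1.
Galen drops from 2 to 1.

Galen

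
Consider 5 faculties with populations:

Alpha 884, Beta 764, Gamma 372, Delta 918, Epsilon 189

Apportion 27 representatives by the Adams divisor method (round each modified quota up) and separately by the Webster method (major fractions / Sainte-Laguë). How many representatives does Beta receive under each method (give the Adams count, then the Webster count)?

Adams: Alpha 7, Beta 7, Gamma 3, Delta 8, Epsilon 2.
Webster: Alpha 8, Beta 6, Gamma 3, Delta 8, Epsilon 2.
Beta gets 7 under Adams and 6 under Webster.

7 and 6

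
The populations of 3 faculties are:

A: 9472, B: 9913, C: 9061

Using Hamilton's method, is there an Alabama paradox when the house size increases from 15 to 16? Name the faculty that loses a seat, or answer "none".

At 15 seats: A 5, B 5, C 5.
At 16 seats: A 5, B 6, C 5.
No faculty's allocation decreased.

none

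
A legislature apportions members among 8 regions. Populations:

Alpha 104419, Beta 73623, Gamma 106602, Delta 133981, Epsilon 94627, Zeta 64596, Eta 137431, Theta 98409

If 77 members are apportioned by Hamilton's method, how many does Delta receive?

Total 813688; standard divisor 813688/77 ≈ 10567.377.
Standard quotas: Alpha 9.8813, Beta 6.9670, Gamma 10.0878, Delta 12.6787, Epsilon 8.9546, Zeta 6.1128, Eta 13.0052, Theta 9.3125.
Lower quotas: Alpha 9, Beta 6, Gamma 10, Delta 12, Epsilon 8, Zeta 6, Eta 13, Theta 9 (sum 73, leaving 4 seats).
Remainders in descending order: Beta 0.9670, Epsilon 0.9546, Alpha 0.8813, Delta 0.6787, Theta 0.3125, Zeta 0.1128, Gamma 0.0878, Eta 0.0052.
The surplus seats go to Beta, Epsilon, Alpha, Delta.
Delta receives 13.

13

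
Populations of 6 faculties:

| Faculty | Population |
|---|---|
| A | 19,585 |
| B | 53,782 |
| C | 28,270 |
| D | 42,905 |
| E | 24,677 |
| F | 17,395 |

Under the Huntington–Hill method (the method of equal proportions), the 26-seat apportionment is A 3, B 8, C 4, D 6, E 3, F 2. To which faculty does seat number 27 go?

Priority for the next seat is population ÷ (√(s·(s+1))).
Priorities: A 5653.703, B 6338.269, C 6321.364, D 6620.385, E 7123.636, F 7101.479.
Highest priority: E.

E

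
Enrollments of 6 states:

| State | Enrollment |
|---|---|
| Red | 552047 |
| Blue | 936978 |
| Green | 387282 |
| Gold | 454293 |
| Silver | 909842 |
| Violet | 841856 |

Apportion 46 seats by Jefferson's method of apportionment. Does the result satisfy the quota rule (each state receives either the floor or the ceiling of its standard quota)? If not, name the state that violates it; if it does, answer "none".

none

Standard quotas: Red 6.221, Blue 10.558, Green 4.364, Gold 5.119, Silver 10.252, Violet 9.486.
Jefferson allocation: Red 6, Blue 11, Green 4, Gold 5, Silver 10, Violet 10.
Every allocation lies between the lower and upper quota.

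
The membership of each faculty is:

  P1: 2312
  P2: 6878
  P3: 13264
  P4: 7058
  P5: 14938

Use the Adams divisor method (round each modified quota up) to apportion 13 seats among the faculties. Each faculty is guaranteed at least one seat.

P1 1, P2 2, P3 4, P4 2, P5 4

Standard divisor 44450/13 ≈ 3419.231; standard quotas: P1 0.676, P2 2.012, P3 3.879, P4 2.064, P5 4.369.
Rounding up gives 1, 3, 4, 3, 5 = 16 seats, so the divisor must be adjusted.
With modified divisor 4100: modified quotas P1 0.564, P2 1.678, P3 3.235, P4 1.721, P5 3.643.
Rounding up: P1 1, P2 2, P3 4, P4 2, P5 4 (total 13).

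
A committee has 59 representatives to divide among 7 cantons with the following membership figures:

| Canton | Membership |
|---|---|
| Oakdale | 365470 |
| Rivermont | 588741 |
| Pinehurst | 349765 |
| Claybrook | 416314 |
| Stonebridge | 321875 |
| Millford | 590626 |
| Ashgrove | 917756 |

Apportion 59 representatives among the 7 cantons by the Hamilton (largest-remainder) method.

Oakdale=6, Rivermont=10, Pinehurst=6, Claybrook=7, Stonebridge=5, Millford=10, Ashgrove=15

Standard divisor: 3550547 ÷ 59 ≈ 60178.763.
Standard quotas: Oakdale 6.0731, Rivermont 9.7832, Pinehurst 5.8121, Claybrook 6.9180, Stonebridge 5.3486, Millford 9.8145, Ashgrove 15.2505.
Lower quotas: Oakdale 6, Rivermont 9, Pinehurst 5, Claybrook 6, Stonebridge 5, Millford 9, Ashgrove 15 (sum 55, leaving 4 seats).
Remainders in descending order: Claybrook 0.9180, Millford 0.8145, Pinehurst 0.8121, Rivermont 0.7832, Stonebridge 0.3486, Ashgrove 0.2505, Oakdale 0.0731.
Largest remainders: Claybrook, Millford, Pinehurst, Rivermont receive the extra seats.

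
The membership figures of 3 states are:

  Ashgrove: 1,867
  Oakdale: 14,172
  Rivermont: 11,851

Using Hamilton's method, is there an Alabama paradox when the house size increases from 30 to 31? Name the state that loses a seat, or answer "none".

none

At 30 seats: Ashgrove 2, Oakdale 15, Rivermont 13.
At 31 seats: Ashgrove 2, Oakdale 16, Rivermont 13.
No state's allocation decreased.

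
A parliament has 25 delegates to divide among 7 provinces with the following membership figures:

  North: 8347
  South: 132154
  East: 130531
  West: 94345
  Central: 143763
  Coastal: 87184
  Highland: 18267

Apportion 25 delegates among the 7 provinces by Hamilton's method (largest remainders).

The standard divisor is 614591/25 ≈ 24583.64.
Standard quotas: North 0.3395, South 5.3757, East 5.3097, West 3.8377, Central 5.8479, Coastal 3.5464, Highland 0.7431.
Lower quotas: North 0, South 5, East 5, West 3, Central 5, Coastal 3, Highland 0 (sum 21, leaving 4 seats).
Remainders in descending order: Central 0.8479, West 0.8377, Highland 0.7431, Coastal 0.5464, South 0.3757, North 0.3395, East 0.3097.
The surplus seats go to Central, West, Highland, Coastal.

North=0, South=5, East=5, West=4, Central=6, Coastal=4, Highland=1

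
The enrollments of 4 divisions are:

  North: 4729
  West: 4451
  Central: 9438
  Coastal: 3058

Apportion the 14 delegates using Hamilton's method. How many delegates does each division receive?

Standard divisor: 21676 ÷ 14 ≈ 1548.286.
Standard quotas: North 3.0543, West 2.8748, Central 6.0958, Coastal 1.9751.
Lower quotas: North 3, West 2, Central 6, Coastal 1 (sum 12, leaving 2 seats).
Remainders in descending order: Coastal 0.9751, West 0.8748, Central 0.0958, North 0.0543.
The surplus seats go to Coastal, West.

North 3; West 3; Central 6; Coastal 2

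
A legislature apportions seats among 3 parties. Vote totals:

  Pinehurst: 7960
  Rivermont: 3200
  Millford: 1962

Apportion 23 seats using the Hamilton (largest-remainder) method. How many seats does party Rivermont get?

Total 13122; standard divisor 13122/23 ≈ 570.522.
Standard quotas: Pinehurst 13.9521, Rivermont 5.6089, Millford 3.4390.
Lower quotas: Pinehurst 13, Rivermont 5, Millford 3 (sum 21, leaving 2 seats).
Remainders in descending order: Pinehurst 0.9521, Rivermont 0.6089, Millford 0.4390.
The surplus seats go to Pinehurst, Rivermont.
Rivermont receives 6.

6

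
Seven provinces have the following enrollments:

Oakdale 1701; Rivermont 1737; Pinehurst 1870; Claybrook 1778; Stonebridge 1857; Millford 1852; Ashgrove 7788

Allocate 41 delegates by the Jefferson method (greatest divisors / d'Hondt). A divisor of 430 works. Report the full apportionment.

With modified divisor 430: modified quotas Oakdale 3.956, Rivermont 4.040, Pinehurst 4.349, Claybrook 4.135, Stonebridge 4.319, Millford 4.307, Ashgrove 18.112.
Rounding down: Oakdale 3, Rivermont 4, Pinehurst 4, Claybrook 4, Stonebridge 4, Millford 4, Ashgrove 18 (total 41).

Oakdale 3, Rivermont 4, Pinehurst 4, Claybrook 4, Stonebridge 4, Millford 4, Ashgrove 18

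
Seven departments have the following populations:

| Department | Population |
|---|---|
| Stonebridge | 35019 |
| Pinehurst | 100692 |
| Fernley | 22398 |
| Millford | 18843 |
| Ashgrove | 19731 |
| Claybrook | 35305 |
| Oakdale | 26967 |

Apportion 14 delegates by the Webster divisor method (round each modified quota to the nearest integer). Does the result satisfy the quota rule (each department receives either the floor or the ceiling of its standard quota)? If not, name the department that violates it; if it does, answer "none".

Standard quotas: Stonebridge 1.893, Pinehurst 5.444, Fernley 1.211, Millford 1.019, Ashgrove 1.067, Claybrook 1.909, Oakdale 1.458.
Webster allocation: Stonebridge 2, Pinehurst 6, Fernley 1, Millford 1, Ashgrove 1, Claybrook 2, Oakdale 1.
Every allocation lies between the lower and upper quota.

none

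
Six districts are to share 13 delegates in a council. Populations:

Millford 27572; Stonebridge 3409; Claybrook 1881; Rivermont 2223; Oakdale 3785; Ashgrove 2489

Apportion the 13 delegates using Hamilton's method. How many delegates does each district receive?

Standard divisor: 41359 ÷ 13 ≈ 3181.462.
Standard quotas: Millford 8.6665, Stonebridge 1.0715, Claybrook 0.5912, Rivermont 0.6987, Oakdale 1.1897, Ashgrove 0.7823.
Lower quotas: Millford 8, Stonebridge 1, Claybrook 0, Rivermont 0, Oakdale 1, Ashgrove 0 (sum 10, leaving 3 seats).
Remainders in descending order: Ashgrove 0.7823, Rivermont 0.6987, Millford 0.6665, Claybrook 0.5912, Oakdale 0.1897, Stonebridge 0.0715.
Largest remainders: Ashgrove, Rivermont, Millford receive the extra seats.

Millford 9, Stonebridge 1, Claybrook 0, Rivermont 1, Oakdale 1, Ashgrove 1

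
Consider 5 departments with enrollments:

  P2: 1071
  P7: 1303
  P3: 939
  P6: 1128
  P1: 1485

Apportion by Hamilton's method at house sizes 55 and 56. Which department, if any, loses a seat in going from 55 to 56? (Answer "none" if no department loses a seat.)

At 55 seats: P2 10, P7 12, P3 9, P6 10, P1 14.
At 56 seats: P2 10, P7 12, P3 9, P6 11, P1 14.
No department's allocation decreased.

none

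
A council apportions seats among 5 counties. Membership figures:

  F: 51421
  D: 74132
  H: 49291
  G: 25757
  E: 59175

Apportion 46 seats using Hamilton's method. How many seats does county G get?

5

Total 259776; standard divisor 259776/46 ≈ 5647.304.
Standard quotas: F 9.1054, D 13.1270, H 8.7282, G 4.5609, E 10.4785.
Lower quotas: F 9, D 13, H 8, G 4, E 10 (sum 44, leaving 2 seats).
Remainders in descending order: H 0.7282, G 0.5609, E 0.4785, D 0.1270, F 0.1054.
The surplus seats go to H, G.
G receives 5.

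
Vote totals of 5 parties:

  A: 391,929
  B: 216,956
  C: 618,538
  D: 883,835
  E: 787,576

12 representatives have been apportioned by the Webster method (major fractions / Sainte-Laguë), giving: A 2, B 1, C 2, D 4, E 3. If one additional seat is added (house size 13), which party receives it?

Priority for the next seat is population ÷ (current seats + 0.5).
Priorities: A 156771.600, B 144637.333, C 247415.200, D 196407.778, E 225021.714.
Highest priority: C.

C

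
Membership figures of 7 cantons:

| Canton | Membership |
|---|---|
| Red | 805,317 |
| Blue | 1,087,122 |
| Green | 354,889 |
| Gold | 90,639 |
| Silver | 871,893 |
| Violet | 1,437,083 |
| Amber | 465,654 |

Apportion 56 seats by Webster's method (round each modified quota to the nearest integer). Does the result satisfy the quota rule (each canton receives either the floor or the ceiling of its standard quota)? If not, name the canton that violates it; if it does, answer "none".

none

Standard quotas: Red 8.821, Blue 11.908, Green 3.887, Gold 0.993, Silver 9.550, Violet 15.741, Amber 5.100.
Webster allocation: Red 9, Blue 12, Green 4, Gold 1, Silver 9, Violet 16, Amber 5.
Every allocation lies between the lower and upper quota.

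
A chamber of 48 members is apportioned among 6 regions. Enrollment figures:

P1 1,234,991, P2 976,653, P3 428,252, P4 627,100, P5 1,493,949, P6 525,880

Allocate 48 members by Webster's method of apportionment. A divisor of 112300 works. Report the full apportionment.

P1: 11, P2: 9, P3: 4, P4: 6, P5: 13, P6: 5

With modified divisor 112300: modified quotas P1 10.997, P2 8.697, P3 3.813, P4 5.584, P5 13.303, P6 4.683.
Rounding to the nearest integer: P1 11, P2 9, P3 4, P4 6, P5 13, P6 5 (total 48).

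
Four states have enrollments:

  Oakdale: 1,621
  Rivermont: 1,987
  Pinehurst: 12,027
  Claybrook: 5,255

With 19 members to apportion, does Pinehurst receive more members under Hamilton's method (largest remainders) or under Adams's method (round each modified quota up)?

Hamilton

Hamilton: Oakdale 1, Rivermont 2, Pinehurst 11, Claybrook 5.
Adams: Oakdale 2, Rivermont 2, Pinehurst 10, Claybrook 5.
Pinehurst gets 11 under Hamilton and 10 under Adams.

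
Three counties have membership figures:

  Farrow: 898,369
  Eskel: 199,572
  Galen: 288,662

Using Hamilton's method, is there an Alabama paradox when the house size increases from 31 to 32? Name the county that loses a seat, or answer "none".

Eskel

At 31 seats: Farrow 20, Eskel 5, Galen 6.
At 32 seats: Farrow 21, Eskel 4, Galen 7.
Eskel drops from 5 to 4.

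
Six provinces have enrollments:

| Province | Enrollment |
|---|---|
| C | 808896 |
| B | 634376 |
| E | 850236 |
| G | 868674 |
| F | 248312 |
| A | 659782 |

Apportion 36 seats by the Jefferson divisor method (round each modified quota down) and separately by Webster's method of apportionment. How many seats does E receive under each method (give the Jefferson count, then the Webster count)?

Jefferson: C 7, B 5, E 8, G 8, F 2, A 6.
Webster: C 7, B 6, E 7, G 8, F 2, A 6.
E gets 8 under Jefferson and 7 under Webster.

8 and 7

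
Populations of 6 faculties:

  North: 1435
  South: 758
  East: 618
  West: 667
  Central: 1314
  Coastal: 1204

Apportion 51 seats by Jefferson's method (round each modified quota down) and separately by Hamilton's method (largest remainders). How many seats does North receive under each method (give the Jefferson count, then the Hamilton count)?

13 and 12

Jefferson: North 13, South 6, East 5, West 6, Central 11, Coastal 10.
Hamilton: North 12, South 7, East 5, West 6, Central 11, Coastal 10.
North gets 13 under Jefferson and 12 under Hamilton.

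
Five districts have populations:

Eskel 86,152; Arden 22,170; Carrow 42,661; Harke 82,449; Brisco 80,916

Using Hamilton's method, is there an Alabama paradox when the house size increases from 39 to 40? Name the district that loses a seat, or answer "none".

At 39 seats: Eskel 11, Arden 3, Carrow 5, Harke 10, Brisco 10.
At 40 seats: Eskel 11, Arden 3, Carrow 5, Harke 11, Brisco 10.
No district's allocation decreased.

none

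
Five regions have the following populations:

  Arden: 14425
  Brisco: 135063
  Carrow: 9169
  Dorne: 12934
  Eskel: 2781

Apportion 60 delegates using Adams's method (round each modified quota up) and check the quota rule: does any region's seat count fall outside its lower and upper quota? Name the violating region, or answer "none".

Standard quotas: Arden 4.964, Brisco 46.474, Carrow 3.155, Dorne 4.450, Eskel 0.957.
Adams allocation: Arden 5, Brisco 45, Carrow 4, Dorne 5, Eskel 1.
Brisco has quota 46.474 (lower 46, upper 47) but receives 45 — outside the quota interval.

Brisco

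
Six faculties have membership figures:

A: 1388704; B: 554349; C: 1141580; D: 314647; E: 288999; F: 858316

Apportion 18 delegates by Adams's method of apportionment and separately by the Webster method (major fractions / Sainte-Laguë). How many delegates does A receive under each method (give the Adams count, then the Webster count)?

5 and 6

Adams: A 5, B 2, C 4, D 2, E 2, F 3.
Webster: A 6, B 2, C 5, D 1, E 1, F 3.
A gets 5 under Adams and 6 under Webster.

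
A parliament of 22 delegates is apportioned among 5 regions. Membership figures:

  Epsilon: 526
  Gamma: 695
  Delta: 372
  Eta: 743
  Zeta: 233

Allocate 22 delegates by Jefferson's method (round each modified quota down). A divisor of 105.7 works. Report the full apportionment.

Epsilon 4, Gamma 6, Delta 3, Eta 7, Zeta 2

With modified divisor 105.7: modified quotas Epsilon 4.976, Gamma 6.575, Delta 3.519, Eta 7.029, Zeta 2.204.
Rounding down: Epsilon 4, Gamma 6, Delta 3, Eta 7, Zeta 2 (total 22).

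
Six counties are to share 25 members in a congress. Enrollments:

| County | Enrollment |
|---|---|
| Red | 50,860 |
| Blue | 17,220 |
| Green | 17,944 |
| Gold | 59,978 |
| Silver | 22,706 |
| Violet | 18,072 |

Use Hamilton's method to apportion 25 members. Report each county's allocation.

Red=7, Blue=2, Green=2, Gold=8, Silver=3, Violet=3

Standard divisor: 186780 ÷ 25 ≈ 7471.2.
Standard quotas: Red 6.8075, Blue 2.3049, Green 2.4018, Gold 8.0279, Silver 3.0391, Violet 2.4189.
Lower quotas: Red 6, Blue 2, Green 2, Gold 8, Silver 3, Violet 2 (sum 23, leaving 2 seats).
Remainders in descending order: Red 0.8075, Violet 0.4189, Green 0.4018, Blue 0.3049, Silver 0.0391, Gold 0.0279.
The surplus seats go to Red, Violet.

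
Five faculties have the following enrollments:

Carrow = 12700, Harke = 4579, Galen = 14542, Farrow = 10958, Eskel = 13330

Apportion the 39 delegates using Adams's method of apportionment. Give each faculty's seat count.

Standard divisor 56109/39 ≈ 1438.692; standard quotas: Carrow 8.827, Harke 3.183, Galen 10.108, Farrow 7.617, Eskel 9.265.
Rounding up gives 9, 4, 11, 8, 10 = 42 seats, so the divisor must be adjusted.
With modified divisor 1550: modified quotas Carrow 8.194, Harke 2.954, Galen 9.382, Farrow 7.070, Eskel 8.600.
Rounding up: Carrow 9, Harke 3, Galen 10, Farrow 8, Eskel 9 (total 39).

Carrow: 9; Harke: 3; Galen: 10; Farrow: 8; Eskel: 9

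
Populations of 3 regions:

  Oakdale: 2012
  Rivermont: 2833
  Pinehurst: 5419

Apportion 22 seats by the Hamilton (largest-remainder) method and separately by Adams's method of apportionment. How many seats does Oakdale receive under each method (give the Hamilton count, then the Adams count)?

4 and 5

Hamilton: Oakdale 4, Rivermont 6, Pinehurst 12.
Adams: Oakdale 5, Rivermont 6, Pinehurst 11.
Oakdale gets 4 under Hamilton and 5 under Adams.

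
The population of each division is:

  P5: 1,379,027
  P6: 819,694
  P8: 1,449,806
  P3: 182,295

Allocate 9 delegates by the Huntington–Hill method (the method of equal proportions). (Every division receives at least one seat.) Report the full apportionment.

With divisor 490754: modified quotas P5 2.810, P6 1.670, P8 2.954, P3 0.371.
Geometric-mean thresholds: P5 √(2·3)=2.449, P6 √(1·2)=1.414, P8 √(2·3)=2.449, P3 (min 1).
Each quota rounded against its threshold gives P5 3, P6 2, P8 3, P3 1 (total 9).

P5: 3, P6: 2, P8: 3, P3: 1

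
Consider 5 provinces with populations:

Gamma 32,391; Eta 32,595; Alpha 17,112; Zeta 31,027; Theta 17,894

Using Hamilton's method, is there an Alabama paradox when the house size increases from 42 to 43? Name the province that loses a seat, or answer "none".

Alpha

At 42 seats: Gamma 10, Eta 10, Alpha 6, Zeta 10, Theta 6.
At 43 seats: Gamma 11, Eta 11, Alpha 5, Zeta 10, Theta 6.
Alpha drops from 6 to 5.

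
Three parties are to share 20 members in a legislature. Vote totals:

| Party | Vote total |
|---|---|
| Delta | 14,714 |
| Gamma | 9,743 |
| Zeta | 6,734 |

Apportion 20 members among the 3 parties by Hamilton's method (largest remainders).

Total 31191; standard divisor 31191/20 ≈ 1559.55.
Standard quotas: Delta 9.4348, Gamma 6.2473, Zeta 4.3179.
Lower quotas: Delta 9, Gamma 6, Zeta 4 (sum 19, leaving 1 seat).
Remainders in descending order: Delta 0.4348, Zeta 0.3179, Gamma 0.2473.
The surplus seat goes to Delta.

Delta=10; Gamma=6; Zeta=4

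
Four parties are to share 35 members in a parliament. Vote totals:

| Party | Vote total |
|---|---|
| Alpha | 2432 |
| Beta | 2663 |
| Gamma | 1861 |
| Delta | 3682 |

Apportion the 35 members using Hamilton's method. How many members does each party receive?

Alpha=8; Beta=9; Gamma=6; Delta=12

The standard divisor is 10638/35 ≈ 303.943.
Standard quotas: Alpha 8.002, Beta 8.762, Gamma 6.123, Delta 12.114.
Lower quotas: Alpha 8, Beta 8, Gamma 6, Delta 12 (sum 34, leaving 1 seat).
Remainders in descending order: Beta 0.762, Gamma 0.123, Delta 0.114, Alpha 0.002.
The surplus seat goes to Beta.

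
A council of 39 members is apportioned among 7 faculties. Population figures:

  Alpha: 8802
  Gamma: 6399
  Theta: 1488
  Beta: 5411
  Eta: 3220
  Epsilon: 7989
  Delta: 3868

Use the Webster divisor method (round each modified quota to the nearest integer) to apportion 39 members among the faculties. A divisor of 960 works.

Alpha: 9; Gamma: 7; Theta: 2; Beta: 6; Eta: 3; Epsilon: 8; Delta: 4

With modified divisor 960: modified quotas Alpha 9.169, Gamma 6.666, Theta 1.550, Beta 5.636, Eta 3.354, Epsilon 8.322, Delta 4.029.
Rounding to the nearest integer: Alpha 9, Gamma 7, Theta 2, Beta 6, Eta 3, Epsilon 8, Delta 4 (total 39).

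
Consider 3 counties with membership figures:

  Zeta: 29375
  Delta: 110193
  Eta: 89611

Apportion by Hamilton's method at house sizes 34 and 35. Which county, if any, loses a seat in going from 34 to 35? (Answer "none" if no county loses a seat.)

At 34 seats: Zeta 5, Delta 16, Eta 13.
At 35 seats: Zeta 4, Delta 17, Eta 14.
Zeta drops from 5 to 4.

Zeta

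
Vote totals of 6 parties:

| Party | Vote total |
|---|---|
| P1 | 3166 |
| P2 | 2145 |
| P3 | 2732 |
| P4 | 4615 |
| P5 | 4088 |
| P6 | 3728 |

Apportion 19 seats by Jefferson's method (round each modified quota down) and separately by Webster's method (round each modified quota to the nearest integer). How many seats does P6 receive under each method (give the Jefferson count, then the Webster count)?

4 and 3

Jefferson: P1 3, P2 2, P3 2, P4 4, P5 4, P6 4.
Webster: P1 3, P2 2, P3 3, P4 4, P5 4, P6 3.
P6 gets 4 under Jefferson and 3 under Webster.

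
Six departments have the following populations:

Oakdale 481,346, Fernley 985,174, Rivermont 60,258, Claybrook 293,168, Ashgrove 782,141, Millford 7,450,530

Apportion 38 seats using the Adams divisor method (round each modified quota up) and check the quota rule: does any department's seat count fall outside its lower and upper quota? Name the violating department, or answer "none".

Standard quotas: Oakdale 1.820, Fernley 3.724, Rivermont 0.228, Claybrook 1.108, Ashgrove 2.957, Millford 28.164.
Adams allocation: Oakdale 2, Fernley 4, Rivermont 1, Claybrook 2, Ashgrove 3, Millford 26.
Millford has quota 28.164 (lower 28, upper 29) but receives 26 — outside the quota interval.

Millford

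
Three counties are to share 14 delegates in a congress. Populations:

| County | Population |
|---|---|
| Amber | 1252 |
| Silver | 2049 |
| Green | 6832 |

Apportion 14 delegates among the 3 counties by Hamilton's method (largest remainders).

Amber=2, Silver=3, Green=9

Standard divisor: 10133 ÷ 14 ≈ 723.786.
Standard quotas: Amber 1.7298, Silver 2.8309, Green 9.4393.
Lower quotas: Amber 1, Silver 2, Green 9 (sum 12, leaving 2 seats).
Remainders in descending order: Silver 0.8309, Amber 0.7298, Green 0.4393.
Largest remainders: Silver, Amber receive the extra seats.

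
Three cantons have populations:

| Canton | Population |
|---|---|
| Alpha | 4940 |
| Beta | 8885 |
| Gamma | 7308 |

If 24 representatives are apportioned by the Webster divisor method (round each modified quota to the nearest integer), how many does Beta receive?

10

Standard divisor 21133/24 ≈ 880.542; standard quotas: Alpha 5.610, Beta 10.090, Gamma 8.299.
Rounding to the nearest integer gives Alpha 6, Beta 10, Gamma 8 — total 24, matching the house size, so no adjustment is needed.
Beta receives 10.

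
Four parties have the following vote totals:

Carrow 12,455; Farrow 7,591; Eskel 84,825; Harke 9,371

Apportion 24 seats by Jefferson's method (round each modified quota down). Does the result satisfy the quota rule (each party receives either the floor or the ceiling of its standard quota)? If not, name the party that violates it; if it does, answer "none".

Standard quotas: Carrow 2.617, Farrow 1.595, Eskel 17.820, Harke 1.969.
Jefferson allocation: Carrow 2, Farrow 1, Eskel 19, Harke 2.
Eskel has quota 17.820 (lower 17, upper 18) but receives 19 — outside the quota interval.

Eskel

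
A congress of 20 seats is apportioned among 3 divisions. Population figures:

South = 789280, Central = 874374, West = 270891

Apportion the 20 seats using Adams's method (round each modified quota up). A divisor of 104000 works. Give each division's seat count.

With modified divisor 104000: modified quotas South 7.589, Central 8.407, West 2.605.
Rounding up: South 8, Central 9, West 3 (total 20).

South 8; Central 9; West 3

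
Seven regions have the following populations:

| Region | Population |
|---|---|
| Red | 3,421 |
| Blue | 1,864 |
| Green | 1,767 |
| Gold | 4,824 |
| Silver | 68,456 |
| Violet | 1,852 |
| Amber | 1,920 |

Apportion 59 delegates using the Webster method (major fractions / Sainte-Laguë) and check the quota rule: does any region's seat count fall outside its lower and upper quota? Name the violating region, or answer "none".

Standard quotas: Red 2.400, Blue 1.308, Green 1.240, Gold 3.384, Silver 48.023, Violet 1.299, Amber 1.347.
Webster allocation: Red 2, Blue 1, Green 1, Gold 3, Silver 50, Violet 1, Amber 1.
Silver has quota 48.023 (lower 48, upper 49) but receives 50 — outside the quota interval.

Silver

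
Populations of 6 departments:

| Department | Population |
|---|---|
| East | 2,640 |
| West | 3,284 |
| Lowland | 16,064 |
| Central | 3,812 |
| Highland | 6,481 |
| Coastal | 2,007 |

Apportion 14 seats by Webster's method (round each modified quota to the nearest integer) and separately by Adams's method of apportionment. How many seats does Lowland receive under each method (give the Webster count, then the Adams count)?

Webster: East 1, West 1, Lowland 6, Central 2, Highland 3, Coastal 1.
Adams: East 1, West 2, Lowland 5, Central 2, Highland 3, Coastal 1.
Lowland gets 6 under Webster and 5 under Adams.

6 and 5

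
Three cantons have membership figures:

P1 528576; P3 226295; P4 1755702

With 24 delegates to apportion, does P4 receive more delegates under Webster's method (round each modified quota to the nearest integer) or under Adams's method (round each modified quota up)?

Webster

Webster: P1 5, P3 2, P4 17.
Adams: P1 5, P3 3, P4 16.
P4 gets 17 under Webster and 16 under Adams.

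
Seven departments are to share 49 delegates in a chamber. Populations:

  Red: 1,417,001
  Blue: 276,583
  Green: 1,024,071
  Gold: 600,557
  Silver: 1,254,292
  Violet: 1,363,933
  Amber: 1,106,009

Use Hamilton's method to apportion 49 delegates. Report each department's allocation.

Standard divisor: 7042446 ÷ 49 ≈ 143723.388.
Standard quotas: Red 9.8592, Blue 1.9244, Green 7.1253, Gold 4.1786, Silver 8.7271, Violet 9.4900, Amber 7.6954.
Lower quotas: Red 9, Blue 1, Green 7, Gold 4, Silver 8, Violet 9, Amber 7 (sum 45, leaving 4 seats).
Remainders in descending order: Blue 0.9244, Red 0.8592, Silver 0.7271, Amber 0.6954, Violet 0.4900, Gold 0.1786, Green 0.1253.
The surplus seats go to Blue, Red, Silver, Amber.

Red 10; Blue 2; Green 7; Gold 4; Silver 9; Violet 9; Amber 8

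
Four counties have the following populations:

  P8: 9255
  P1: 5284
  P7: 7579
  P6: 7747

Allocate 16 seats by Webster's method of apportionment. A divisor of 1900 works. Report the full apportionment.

P8 5, P1 3, P7 4, P6 4

With modified divisor 1900: modified quotas P8 4.871, P1 2.781, P7 3.989, P6 4.077.
Rounding to the nearest integer: P8 5, P1 3, P7 4, P6 4 (total 16).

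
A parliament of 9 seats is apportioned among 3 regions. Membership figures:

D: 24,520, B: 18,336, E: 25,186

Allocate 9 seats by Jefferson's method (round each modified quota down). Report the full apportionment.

Standard divisor 68042/9 ≈ 7560.222; standard quotas: D 3.243, B 2.425, E 3.331.
Rounding down gives 3, 2, 3 = 8 seats, so the divisor must be adjusted.
With modified divisor 6200: modified quotas D 3.955, B 2.957, E 4.062.
Rounding down: D 3, B 2, E 4 (total 9).

D: 3, B: 2, E: 4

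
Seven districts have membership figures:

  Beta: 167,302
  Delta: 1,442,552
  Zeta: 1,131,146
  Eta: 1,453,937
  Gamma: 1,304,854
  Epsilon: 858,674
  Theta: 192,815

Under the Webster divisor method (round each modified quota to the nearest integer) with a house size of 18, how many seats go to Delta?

Standard divisor 6551280/18 ≈ 363960; standard quotas: Beta 0.460, Delta 3.963, Zeta 3.108, Eta 3.995, Gamma 3.585, Epsilon 2.359, Theta 0.530.
Rounding to the nearest integer gives Beta 0, Delta 4, Zeta 3, Eta 4, Gamma 4, Epsilon 2, Theta 1 — total 18, matching the house size, so no adjustment is needed.
Delta receives 4.

4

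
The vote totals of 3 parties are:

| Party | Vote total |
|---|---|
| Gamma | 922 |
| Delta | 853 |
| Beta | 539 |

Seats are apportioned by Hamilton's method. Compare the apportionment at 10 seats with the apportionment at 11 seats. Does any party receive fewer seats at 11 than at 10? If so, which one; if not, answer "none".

At 10 seats: Gamma 4, Delta 4, Beta 2.
At 11 seats: Gamma 4, Delta 4, Beta 3.
No party's allocation decreased.

none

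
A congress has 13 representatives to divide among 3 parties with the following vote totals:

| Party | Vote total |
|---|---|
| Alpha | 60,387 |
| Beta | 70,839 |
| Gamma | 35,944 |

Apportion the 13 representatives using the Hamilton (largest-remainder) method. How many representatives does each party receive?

Standard divisor: 167170 ÷ 13 ≈ 12859.231.
Standard quotas: Alpha 4.6960, Beta 5.5088, Gamma 2.7952.
Lower quotas: Alpha 4, Beta 5, Gamma 2 (sum 11, leaving 2 seats).
Remainders in descending order: Gamma 0.7952, Alpha 0.6960, Beta 0.5088.
Largest remainders: Gamma, Alpha receive the extra seats.

Alpha: 5, Beta: 5, Gamma: 3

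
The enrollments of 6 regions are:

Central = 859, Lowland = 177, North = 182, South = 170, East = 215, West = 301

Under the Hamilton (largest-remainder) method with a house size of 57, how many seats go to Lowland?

Standard divisor: 1904 ÷ 57 ≈ 33.404.
Standard quotas: Central 25.716, Lowland 5.299, North 5.449, South 5.089, East 6.436, West 9.011.
Lower quotas: Central 25, Lowland 5, North 5, South 5, East 6, West 9 (sum 55, leaving 2 seats).
Remainders in descending order: Central 0.716, North 0.449, East 0.436, Lowland 0.299, South 0.089, West 0.011.
Largest remainders: Central, North receive the extra seats.
Lowland receives 5.

5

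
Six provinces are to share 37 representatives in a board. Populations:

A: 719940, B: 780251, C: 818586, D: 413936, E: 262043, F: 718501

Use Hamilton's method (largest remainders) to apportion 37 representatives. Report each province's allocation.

Standard divisor: 3713257 ÷ 37 ≈ 100358.297.
Standard quotas: A 7.1737, B 7.7747, C 8.1566, D 4.1246, E 2.6111, F 7.1594.
Lower quotas: A 7, B 7, C 8, D 4, E 2, F 7 (sum 35, leaving 2 seats).
Remainders in descending order: B 0.7747, E 0.6111, A 0.1737, F 0.1594, C 0.1566, D 0.1246.
The surplus seats go to B, E.

A=7; B=8; C=8; D=4; E=3; F=7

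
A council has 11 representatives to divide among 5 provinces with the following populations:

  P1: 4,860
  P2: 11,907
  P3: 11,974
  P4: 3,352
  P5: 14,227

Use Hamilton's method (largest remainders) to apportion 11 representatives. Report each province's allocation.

P1 1, P2 3, P3 3, P4 1, P5 3

The standard divisor is 46320/11 ≈ 4210.909.
Standard quotas: P1 1.1541, P2 2.8277, P3 2.8436, P4 0.7960, P5 3.3786.
Lower quotas: P1 1, P2 2, P3 2, P4 0, P5 3 (sum 8, leaving 3 seats).
Remainders in descending order: P3 0.8436, P2 0.8277, P4 0.7960, P5 0.3786, P1 0.1541.
Largest remainders: P3, P2, P4 receive the extra seats.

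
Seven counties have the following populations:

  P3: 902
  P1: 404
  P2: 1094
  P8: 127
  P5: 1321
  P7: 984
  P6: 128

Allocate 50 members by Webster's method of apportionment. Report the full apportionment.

Standard divisor 4960/50 ≈ 99.2; standard quotas: P3 9.093, P1 4.073, P2 11.028, P8 1.280, P5 13.317, P7 9.919, P6 1.290.
Rounding to the nearest integer gives 9, 4, 11, 1, 13, 10, 1 = 49 seats, so the divisor must be adjusted.
With modified divisor 96: modified quotas P3 9.396, P1 4.208, P2 11.396, P8 1.323, P5 13.760, P7 10.250, P6 1.333.
Rounding to the nearest integer: P3 9, P1 4, P2 11, P8 1, P5 14, P7 10, P6 1 (total 50).

P3 9, P1 4, P2 11, P8 1, P5 14, P7 10, P6 1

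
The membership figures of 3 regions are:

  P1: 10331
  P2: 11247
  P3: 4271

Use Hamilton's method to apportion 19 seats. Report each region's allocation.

P1 8; P2 8; P3 3

The standard divisor is 25849/19 ≈ 1360.474.
Standard quotas: P1 7.5937, P2 8.2670, P3 3.1393.
Lower quotas: P1 7, P2 8, P3 3 (sum 18, leaving 1 seat).
Remainders in descending order: P1 0.5937, P2 0.2670, P3 0.1393.
Largest remainder: P1 receives the extra seat.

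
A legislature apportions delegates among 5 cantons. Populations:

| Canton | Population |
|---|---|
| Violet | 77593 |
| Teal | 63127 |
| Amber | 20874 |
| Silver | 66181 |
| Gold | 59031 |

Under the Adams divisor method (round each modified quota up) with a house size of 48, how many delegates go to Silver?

11

Standard divisor 286806/48 ≈ 5975.125; standard quotas: Violet 12.986, Teal 10.565, Amber 3.493, Silver 11.076, Gold 9.879.
Rounding up gives 13, 11, 4, 12, 10 = 50 seats, so the divisor must be adjusted.
With modified divisor 6400: modified quotas Violet 12.124, Teal 9.864, Amber 3.262, Silver 10.341, Gold 9.224.
Rounding up: Violet 13, Teal 10, Amber 4, Silver 11, Gold 10 (total 48).
Silver receives 11.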